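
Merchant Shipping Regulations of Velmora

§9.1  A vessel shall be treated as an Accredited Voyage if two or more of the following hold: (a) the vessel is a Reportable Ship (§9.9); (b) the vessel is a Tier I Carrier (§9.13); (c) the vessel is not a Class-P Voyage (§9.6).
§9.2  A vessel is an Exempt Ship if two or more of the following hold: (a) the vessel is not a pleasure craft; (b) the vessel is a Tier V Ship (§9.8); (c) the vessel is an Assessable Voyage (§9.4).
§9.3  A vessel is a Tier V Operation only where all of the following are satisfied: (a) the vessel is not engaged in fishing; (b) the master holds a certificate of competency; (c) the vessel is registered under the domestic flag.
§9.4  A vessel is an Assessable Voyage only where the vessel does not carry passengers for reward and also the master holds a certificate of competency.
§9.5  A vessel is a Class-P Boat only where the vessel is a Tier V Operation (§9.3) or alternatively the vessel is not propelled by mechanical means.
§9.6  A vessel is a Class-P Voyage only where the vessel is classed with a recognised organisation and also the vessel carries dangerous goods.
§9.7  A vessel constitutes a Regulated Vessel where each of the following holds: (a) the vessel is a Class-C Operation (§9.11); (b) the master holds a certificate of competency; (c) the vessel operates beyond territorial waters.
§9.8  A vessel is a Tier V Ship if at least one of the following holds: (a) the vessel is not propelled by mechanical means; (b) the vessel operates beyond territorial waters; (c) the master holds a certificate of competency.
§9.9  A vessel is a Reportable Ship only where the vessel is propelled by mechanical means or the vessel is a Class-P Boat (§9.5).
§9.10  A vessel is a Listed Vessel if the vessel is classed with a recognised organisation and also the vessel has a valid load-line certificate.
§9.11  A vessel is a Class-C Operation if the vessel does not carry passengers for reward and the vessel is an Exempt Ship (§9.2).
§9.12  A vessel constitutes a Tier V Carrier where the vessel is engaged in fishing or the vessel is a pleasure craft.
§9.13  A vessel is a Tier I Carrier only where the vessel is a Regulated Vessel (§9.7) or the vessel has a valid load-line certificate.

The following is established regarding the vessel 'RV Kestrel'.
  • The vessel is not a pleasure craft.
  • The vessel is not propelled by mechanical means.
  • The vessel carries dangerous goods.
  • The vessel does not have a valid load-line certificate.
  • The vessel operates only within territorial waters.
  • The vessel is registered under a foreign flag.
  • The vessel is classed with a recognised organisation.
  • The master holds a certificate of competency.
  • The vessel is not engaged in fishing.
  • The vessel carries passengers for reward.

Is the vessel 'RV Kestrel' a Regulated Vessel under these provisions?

Under §9.8: the vessel is not propelled by mechanical means? yes; or the vessel operates beyond territorial waters? no; or the master holds a certificate of competency? yes. So the vessel is a Tier V Ship.
Under §9.4: the vessel does not carry passengers for reward? no; and the master holds a certificate of competency? yes. So the vessel is not an Assessable Voyage.
Under §9.2: the vessel is not a pleasure craft? yes; Tier V Ship (§9.8)? yes; Assessable Voyage (§9.4)? no — 2 of 3 hold (need ≥2) → satisfied.
Under §9.11: the vessel does not carry passengers for reward? no; and Exempt Ship (§9.2)? yes. So the vessel is not a Class-C Operation.
Under §9.7: Class-C Operation (§9.11)? no; and the master holds a certificate of competency? yes; and the vessel operates beyond territorial waters? no. So the vessel is not a Regulated Vessel.

No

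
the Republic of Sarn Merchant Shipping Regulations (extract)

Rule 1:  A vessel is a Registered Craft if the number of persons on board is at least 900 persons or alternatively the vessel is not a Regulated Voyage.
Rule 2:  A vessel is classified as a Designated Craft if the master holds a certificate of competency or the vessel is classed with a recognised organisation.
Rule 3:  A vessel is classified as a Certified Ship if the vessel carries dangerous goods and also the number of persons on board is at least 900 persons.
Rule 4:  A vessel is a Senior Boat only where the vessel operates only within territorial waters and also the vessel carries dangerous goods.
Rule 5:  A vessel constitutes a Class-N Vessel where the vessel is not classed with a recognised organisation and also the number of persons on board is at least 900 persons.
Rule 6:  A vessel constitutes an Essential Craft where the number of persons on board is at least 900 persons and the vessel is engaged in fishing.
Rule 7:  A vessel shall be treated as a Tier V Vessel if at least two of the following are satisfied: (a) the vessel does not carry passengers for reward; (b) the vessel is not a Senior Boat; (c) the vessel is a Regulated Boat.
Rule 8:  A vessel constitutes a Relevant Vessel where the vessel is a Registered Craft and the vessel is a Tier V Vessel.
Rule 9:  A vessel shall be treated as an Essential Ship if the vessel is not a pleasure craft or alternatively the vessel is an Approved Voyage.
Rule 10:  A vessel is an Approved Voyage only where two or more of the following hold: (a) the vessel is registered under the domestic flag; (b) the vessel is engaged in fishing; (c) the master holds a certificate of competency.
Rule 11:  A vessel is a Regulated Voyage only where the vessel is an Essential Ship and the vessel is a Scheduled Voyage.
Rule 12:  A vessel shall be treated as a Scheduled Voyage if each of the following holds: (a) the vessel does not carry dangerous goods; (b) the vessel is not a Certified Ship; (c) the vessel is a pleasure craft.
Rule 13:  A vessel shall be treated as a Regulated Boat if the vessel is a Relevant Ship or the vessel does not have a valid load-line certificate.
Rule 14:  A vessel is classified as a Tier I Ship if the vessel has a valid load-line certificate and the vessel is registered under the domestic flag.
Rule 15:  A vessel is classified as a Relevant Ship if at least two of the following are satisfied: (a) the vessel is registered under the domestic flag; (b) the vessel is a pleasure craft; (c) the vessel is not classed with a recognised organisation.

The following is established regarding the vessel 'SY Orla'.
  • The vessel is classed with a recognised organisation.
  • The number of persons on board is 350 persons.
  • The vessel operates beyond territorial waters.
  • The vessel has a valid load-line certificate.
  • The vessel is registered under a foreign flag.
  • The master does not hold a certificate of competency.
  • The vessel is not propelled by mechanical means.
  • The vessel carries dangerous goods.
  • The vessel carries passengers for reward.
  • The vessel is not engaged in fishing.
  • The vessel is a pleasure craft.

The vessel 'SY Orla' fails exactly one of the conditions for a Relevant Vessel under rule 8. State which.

Tier V Vessel

Under rule 10: the vessel is registered under the domestic flag? no; the vessel is engaged in fishing? no; the master holds a certificate of competency? no — 0 of 3 hold (need ≥2) → not satisfied.
Under rule 9: the vessel is not a pleasure craft? no; or Approved Voyage (rule 10)? no. So the vessel is not an Essential Ship.
Under rule 3: the vessel carries dangerous goods? yes; and number of persons on board: 350 persons ≥ 900 persons? no. So the vessel is not a Certified Ship.
Under rule 12: the vessel does not carry dangerous goods? no; and not a Certified Ship (rule 3)? yes; and the vessel is a pleasure craft? yes. So the vessel is not a Scheduled Voyage.
Under rule 11: Essential Ship (rule 9)? no; and Scheduled Voyage (rule 12)? no. So the vessel is not a Regulated Voyage.
Under rule 1: number of persons on board: 350 persons ≥ 900 persons? no; or not a Regulated Voyage (rule 11)? yes. So the vessel is a Registered Craft.
Under rule 4: the vessel operates only within territorial waters? no; and the vessel carries dangerous goods? yes. So the vessel is not a Senior Boat.
Under rule 15: the vessel is registered under the domestic flag? no; the vessel is a pleasure craft? yes; the vessel is not classed with a recognised organisation? no — 1 of 3 hold (need ≥2) → not satisfied.
Under rule 13: Relevant Ship (rule 15)? no; or the vessel does not have a valid load-line certificate? no. So the vessel is not a Regulated Boat.
Under rule 7: the vessel does not carry passengers for reward? no; not a Senior Boat (rule 4)? yes; Regulated Boat (rule 13)? no — 1 of 3 hold (need ≥2) → not satisfied.
Under rule 8: Registered Craft (rule 1)? yes; and Tier V Vessel (rule 7)? no. So the vessel is not a Relevant Vessel.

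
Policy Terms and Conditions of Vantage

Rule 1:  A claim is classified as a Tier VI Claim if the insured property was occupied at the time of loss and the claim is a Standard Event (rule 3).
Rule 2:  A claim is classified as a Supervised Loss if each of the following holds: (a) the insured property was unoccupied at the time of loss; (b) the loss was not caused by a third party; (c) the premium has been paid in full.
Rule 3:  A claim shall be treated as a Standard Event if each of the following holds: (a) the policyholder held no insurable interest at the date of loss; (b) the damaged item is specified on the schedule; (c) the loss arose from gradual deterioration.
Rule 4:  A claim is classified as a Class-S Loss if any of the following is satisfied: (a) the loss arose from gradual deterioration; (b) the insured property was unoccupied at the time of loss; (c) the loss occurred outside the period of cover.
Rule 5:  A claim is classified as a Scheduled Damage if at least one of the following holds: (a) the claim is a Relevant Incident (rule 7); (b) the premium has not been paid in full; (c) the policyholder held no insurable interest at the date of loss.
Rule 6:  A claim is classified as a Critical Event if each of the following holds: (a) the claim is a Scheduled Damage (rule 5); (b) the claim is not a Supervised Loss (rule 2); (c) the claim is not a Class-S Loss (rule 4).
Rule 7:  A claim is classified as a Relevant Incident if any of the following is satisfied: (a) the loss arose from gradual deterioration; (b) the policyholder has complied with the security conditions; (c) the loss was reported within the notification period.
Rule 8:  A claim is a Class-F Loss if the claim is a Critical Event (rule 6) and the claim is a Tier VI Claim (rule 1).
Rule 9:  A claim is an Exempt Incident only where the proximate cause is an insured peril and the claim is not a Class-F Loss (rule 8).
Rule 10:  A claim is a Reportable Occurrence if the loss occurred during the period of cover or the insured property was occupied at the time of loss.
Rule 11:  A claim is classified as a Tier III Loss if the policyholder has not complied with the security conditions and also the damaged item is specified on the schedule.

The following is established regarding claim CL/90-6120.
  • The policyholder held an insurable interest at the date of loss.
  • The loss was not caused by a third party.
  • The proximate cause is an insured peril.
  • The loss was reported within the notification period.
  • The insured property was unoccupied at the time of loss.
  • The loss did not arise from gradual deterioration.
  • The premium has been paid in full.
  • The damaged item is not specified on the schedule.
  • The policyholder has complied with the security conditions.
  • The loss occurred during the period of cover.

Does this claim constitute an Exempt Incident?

Yes

rule 7 — Relevant Incident: [the loss arose from gradual deterioration? no] OR [the policyholder has complied with the security conditions? yes] OR [the loss was reported within the notification period? yes] → satisfied.
rule 5 — Scheduled Damage: [Relevant Incident (rule 7)? yes] OR [the premium has not been paid in full? no] OR [the policyholder held no insurable interest at the date of loss? no] → satisfied.
rule 2 — Supervised Loss: [the insured property was unoccupied at the time of loss? yes] AND [the loss was not caused by a third party? yes] AND [the premium has been paid in full? yes] → satisfied.
rule 4 — Class-S Loss: [the loss arose from gradual deterioration? no] OR [the insured property was unoccupied at the time of loss? yes] OR [the loss occurred outside the period of cover? no] → satisfied.
rule 6 — Critical Event: [Scheduled Damage (rule 5)? yes] AND [not a Supervised Loss (rule 2)? no] AND [not a Class-S Loss (rule 4)? no] → not satisfied.
rule 3 — Standard Event: [the policyholder held no insurable interest at the date of loss? no] AND [the damaged item is specified on the schedule? no] AND [the loss arose from gradual deterioration? no] → not satisfied.
rule 1 — Tier VI Claim: [the insured property was occupied at the time of loss? no] AND [Standard Event (rule 3)? no] → not satisfied.
rule 8 — Class-F Loss: [Critical Event (rule 6)? no] AND [Tier VI Claim (rule 1)? no] → not satisfied.
rule 9 — Exempt Incident: [the proximate cause is an insured peril? yes] AND [not a Class-F Loss (rule 8)? yes] → satisfied.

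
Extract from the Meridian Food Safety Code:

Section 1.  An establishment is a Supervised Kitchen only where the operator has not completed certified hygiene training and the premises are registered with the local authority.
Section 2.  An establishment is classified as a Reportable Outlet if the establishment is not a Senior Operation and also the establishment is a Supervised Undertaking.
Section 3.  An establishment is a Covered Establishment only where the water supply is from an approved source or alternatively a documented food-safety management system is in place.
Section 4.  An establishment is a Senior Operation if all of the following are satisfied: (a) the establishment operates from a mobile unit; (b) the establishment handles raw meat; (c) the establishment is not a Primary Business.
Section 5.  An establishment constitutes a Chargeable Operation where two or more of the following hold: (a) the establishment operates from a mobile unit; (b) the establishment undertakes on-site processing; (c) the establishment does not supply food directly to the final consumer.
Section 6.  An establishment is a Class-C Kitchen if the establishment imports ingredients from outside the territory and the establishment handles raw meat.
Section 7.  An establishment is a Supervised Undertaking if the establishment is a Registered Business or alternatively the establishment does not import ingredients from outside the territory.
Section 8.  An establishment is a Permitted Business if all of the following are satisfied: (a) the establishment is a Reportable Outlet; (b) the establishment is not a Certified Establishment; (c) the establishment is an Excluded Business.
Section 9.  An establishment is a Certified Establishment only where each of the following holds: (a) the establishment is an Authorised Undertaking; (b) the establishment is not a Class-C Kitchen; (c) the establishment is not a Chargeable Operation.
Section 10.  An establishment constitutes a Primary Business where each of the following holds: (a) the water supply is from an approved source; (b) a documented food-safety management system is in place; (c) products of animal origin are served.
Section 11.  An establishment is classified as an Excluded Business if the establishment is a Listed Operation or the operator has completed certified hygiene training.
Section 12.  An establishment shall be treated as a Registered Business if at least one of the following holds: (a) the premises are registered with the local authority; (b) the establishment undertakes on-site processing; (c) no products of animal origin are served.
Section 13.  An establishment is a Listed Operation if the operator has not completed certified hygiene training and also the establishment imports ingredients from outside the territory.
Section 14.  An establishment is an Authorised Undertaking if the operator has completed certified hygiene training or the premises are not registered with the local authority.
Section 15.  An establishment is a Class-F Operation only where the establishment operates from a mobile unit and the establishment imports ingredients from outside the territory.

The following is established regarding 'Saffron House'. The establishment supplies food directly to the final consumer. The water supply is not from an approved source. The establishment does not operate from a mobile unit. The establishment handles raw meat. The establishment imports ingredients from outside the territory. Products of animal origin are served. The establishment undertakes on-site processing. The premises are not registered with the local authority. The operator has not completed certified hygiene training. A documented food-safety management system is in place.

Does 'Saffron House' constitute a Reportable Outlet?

Yes

Under section 10: the water supply is from an approved source? no; and a documented food-safety management system is in place? yes; and products of animal origin are served? yes. So the establishment is not a Primary Business.
Under section 4: the establishment operates from a mobile unit? no; and the establishment handles raw meat? yes; and not a Primary Business (section 10)? yes. So the establishment is not a Senior Operation.
Under section 12: the premises are registered with the local authority? no; or the establishment undertakes on-site processing? yes; or no products of animal origin are served? no. So the establishment is a Registered Business.
Under section 7: Registered Business (section 12)? yes; or the establishment does not import ingredients from outside the territory? no. So the establishment is a Supervised Undertaking.
Under section 2: not a Senior Operation (section 4)? yes; and Supervised Undertaking (section 7)? yes. So the establishment is a Reportable Outlet.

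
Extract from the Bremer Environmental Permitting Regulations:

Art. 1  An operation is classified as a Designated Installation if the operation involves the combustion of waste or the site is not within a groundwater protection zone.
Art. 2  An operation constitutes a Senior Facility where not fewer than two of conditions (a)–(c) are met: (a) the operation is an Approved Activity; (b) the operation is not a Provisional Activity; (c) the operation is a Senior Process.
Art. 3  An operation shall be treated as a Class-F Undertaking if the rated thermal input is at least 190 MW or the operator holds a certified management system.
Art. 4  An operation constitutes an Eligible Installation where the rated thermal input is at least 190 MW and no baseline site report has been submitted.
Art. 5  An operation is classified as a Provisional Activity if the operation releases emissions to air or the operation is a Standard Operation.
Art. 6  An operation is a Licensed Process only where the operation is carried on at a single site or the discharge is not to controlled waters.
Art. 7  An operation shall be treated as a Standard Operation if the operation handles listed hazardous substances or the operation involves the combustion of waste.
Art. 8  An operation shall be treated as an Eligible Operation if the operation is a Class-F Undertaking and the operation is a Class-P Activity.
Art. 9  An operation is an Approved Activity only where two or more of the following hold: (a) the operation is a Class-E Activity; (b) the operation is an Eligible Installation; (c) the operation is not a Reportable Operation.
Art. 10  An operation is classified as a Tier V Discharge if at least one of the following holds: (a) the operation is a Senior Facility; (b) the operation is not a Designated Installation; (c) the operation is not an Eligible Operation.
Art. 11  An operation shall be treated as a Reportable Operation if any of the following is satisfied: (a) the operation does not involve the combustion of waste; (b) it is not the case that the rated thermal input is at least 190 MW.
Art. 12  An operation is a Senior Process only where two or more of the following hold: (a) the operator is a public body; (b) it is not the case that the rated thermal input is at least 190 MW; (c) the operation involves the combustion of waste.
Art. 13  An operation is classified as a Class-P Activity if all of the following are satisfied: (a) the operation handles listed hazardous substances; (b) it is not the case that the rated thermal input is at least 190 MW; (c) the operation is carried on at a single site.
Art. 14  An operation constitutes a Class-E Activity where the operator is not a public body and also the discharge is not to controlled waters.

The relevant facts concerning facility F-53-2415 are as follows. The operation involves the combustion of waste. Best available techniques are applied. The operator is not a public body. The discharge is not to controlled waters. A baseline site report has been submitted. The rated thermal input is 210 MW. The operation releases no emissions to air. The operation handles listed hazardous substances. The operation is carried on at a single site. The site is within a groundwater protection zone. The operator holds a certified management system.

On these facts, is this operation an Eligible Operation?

No

Under article 3: rated thermal input: 210 MW ≥ 190 MW? yes; or the operator holds a certified management system? yes. So the operation is a Class-F Undertaking.
Under article 13: the operation handles listed hazardous substances? yes; and rated thermal input: 210 MW ≥ 190 MW? yes, so negated condition no; and the operation is carried on at a single site? yes. So the operation is not a Class-P Activity.
Under article 8: Class-F Undertaking (article 3)? yes; and Class-P Activity (article 13)? no. So the operation is not an Eligible Operation.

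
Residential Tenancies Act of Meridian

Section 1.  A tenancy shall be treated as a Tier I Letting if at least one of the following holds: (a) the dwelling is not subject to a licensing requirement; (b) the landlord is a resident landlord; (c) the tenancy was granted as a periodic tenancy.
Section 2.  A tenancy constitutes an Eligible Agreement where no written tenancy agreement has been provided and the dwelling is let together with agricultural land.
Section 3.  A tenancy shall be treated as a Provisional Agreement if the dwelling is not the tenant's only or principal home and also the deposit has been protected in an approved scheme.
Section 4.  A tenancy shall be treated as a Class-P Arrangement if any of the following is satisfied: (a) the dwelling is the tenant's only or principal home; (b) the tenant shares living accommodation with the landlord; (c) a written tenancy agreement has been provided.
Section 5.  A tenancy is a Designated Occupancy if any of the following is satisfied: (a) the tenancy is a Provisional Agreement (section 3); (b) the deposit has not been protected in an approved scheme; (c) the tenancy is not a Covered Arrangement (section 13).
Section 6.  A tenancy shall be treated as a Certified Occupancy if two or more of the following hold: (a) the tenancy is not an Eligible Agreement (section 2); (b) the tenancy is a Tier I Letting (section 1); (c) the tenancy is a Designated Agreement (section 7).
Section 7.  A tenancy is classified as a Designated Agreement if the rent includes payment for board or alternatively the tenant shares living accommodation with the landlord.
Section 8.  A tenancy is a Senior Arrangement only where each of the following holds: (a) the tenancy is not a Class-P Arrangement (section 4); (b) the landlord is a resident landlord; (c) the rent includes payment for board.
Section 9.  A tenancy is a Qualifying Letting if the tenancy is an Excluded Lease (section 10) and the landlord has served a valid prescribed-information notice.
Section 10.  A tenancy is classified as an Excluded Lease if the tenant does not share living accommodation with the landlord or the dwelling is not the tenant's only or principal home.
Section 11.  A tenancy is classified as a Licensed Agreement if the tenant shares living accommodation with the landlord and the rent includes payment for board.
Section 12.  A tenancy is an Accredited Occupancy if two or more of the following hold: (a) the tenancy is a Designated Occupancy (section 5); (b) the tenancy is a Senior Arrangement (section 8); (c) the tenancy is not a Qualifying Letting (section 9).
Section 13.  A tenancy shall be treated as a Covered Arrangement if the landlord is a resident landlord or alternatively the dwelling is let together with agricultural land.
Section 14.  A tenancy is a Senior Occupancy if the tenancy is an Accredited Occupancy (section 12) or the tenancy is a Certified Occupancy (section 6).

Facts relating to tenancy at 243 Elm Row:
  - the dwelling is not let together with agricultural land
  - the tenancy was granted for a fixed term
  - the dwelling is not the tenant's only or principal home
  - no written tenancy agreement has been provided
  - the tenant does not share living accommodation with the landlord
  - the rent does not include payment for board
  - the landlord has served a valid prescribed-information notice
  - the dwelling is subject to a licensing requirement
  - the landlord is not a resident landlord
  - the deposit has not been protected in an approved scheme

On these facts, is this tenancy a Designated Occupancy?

Yes

section 3 — Provisional Agreement: [the dwelling is not the tenant's only or principal home? yes] AND [the deposit has been protected in an approved scheme? no] → not satisfied.
section 13 — Covered Arrangement: [the landlord is a resident landlord? no] OR [the dwelling is let together with agricultural land? no] → not satisfied.
section 5 — Designated Occupancy: [Provisional Agreement (section 3)? no] OR [the deposit has not been protected in an approved scheme? yes] OR [not a Covered Arrangement (section 13)? yes] → satisfied.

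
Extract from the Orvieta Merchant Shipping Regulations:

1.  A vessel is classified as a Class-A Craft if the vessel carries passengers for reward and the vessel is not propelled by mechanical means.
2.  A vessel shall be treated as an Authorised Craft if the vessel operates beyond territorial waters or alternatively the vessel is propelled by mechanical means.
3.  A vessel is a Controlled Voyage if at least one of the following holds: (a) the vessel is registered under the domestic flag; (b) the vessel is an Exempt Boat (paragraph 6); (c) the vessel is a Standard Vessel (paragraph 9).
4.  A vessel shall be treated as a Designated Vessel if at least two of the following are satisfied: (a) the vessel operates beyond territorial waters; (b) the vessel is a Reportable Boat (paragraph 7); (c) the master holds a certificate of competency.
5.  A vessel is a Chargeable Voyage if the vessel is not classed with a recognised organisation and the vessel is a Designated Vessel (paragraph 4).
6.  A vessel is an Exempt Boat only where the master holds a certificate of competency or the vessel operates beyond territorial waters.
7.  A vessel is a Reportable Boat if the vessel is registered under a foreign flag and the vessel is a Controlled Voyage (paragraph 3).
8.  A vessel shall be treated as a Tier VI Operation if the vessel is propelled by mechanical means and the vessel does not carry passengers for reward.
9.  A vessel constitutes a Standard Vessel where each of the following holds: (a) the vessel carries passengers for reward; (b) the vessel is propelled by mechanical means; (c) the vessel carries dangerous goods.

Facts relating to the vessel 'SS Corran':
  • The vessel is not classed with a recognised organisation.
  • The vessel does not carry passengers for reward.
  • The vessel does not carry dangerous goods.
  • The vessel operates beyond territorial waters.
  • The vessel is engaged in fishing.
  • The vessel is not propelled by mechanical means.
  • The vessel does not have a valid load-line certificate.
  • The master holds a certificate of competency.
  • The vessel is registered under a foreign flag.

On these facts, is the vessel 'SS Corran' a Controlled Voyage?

Yes

Under paragraph 6: the master holds a certificate of competency? yes; or the vessel operates beyond territorial waters? yes. So the vessel is an Exempt Boat.
Under paragraph 9: the vessel carries passengers for reward? no; and the vessel is propelled by mechanical means? no; and the vessel carries dangerous goods? no. So the vessel is not a Standard Vessel.
Under paragraph 3: the vessel is registered under the domestic flag? no; or Exempt Boat (paragraph 6)? yes; or Standard Vessel (paragraph 9)? no. So the vessel is a Controlled Voyage.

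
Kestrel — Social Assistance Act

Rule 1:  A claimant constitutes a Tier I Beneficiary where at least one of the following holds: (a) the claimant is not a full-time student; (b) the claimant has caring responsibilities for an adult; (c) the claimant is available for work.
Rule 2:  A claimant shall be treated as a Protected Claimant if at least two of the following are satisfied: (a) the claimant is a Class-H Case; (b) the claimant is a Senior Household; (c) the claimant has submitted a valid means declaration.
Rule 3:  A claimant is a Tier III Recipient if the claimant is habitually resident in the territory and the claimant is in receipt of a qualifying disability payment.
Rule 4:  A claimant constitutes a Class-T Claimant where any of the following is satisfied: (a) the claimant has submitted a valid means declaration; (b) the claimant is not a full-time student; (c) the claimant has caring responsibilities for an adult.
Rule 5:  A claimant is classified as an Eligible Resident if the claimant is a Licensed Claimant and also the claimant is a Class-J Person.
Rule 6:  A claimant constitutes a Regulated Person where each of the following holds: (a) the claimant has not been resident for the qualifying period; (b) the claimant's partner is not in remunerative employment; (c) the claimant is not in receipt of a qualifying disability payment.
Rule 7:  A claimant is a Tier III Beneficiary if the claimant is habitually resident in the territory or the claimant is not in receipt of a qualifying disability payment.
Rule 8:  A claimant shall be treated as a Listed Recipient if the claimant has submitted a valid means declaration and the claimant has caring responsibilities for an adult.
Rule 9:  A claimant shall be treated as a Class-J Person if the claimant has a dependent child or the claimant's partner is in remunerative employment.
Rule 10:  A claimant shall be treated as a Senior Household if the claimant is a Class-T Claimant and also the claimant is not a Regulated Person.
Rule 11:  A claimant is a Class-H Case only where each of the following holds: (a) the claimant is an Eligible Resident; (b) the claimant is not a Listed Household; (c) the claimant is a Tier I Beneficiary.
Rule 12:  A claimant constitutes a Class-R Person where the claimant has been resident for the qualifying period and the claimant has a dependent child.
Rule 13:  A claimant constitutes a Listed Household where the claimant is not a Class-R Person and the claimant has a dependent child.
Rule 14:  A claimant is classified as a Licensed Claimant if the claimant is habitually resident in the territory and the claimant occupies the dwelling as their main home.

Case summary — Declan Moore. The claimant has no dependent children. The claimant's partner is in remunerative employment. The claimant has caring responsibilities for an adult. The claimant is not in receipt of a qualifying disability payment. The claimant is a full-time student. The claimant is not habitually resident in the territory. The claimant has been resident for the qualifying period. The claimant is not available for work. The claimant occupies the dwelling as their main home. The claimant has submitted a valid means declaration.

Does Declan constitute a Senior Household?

Yes

Under rule 4: the claimant has submitted a valid means declaration? yes; or the claimant is not a full-time student? no; or the claimant has caring responsibilities for an adult? yes. So the claimant is a Class-T Claimant.
Under rule 6: the claimant has not been resident for the qualifying period? no; and the claimant's partner is not in remunerative employment? no; and the claimant is not in receipt of a qualifying disability payment? yes. So the claimant is not a Regulated Person.
Under rule 10: Class-T Claimant (rule 4)? yes; and not a Regulated Person (rule 6)? yes. So the claimant is a Senior Household.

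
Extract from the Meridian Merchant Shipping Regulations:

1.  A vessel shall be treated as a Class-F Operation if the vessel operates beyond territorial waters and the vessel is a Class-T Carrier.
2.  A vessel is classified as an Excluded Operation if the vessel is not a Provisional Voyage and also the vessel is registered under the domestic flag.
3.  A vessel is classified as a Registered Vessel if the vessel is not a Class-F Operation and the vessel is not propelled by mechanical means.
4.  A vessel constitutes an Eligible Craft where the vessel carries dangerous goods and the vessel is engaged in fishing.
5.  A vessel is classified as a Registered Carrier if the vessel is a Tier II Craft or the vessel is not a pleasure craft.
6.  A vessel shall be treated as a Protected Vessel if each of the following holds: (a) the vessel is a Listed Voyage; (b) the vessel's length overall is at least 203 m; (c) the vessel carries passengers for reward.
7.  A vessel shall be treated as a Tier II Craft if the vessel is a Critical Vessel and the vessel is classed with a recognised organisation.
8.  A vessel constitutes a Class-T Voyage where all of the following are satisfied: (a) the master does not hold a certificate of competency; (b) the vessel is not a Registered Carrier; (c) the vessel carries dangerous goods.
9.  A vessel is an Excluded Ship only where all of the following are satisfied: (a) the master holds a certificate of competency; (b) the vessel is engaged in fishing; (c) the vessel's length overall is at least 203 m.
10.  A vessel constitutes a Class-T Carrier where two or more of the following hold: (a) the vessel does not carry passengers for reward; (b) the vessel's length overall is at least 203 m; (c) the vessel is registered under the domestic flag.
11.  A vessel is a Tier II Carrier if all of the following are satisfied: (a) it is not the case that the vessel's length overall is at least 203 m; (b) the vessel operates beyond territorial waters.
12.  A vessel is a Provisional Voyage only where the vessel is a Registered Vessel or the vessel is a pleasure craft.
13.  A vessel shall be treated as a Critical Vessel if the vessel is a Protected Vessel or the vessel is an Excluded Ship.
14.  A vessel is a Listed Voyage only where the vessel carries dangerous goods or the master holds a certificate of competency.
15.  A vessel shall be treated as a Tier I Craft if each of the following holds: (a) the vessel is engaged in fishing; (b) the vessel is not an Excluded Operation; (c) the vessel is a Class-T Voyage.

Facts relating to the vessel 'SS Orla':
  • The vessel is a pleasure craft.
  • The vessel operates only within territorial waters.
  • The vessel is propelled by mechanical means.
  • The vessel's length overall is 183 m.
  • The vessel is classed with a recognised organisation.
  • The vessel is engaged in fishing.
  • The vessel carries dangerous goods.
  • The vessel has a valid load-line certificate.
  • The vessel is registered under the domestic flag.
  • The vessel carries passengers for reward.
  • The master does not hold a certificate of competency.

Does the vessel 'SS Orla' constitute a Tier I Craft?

Yes

Under paragraph 10: the vessel does not carry passengers for reward? no; vessel's length overall: 183 m ≥ 203 m? no; the vessel is registered under the domestic flag? yes — 1 of 3 hold (need ≥2) → not satisfied.
Under paragraph 1: the vessel operates beyond territorial waters? no; and Class-T Carrier (paragraph 10)? no. So the vessel is not a Class-F Operation.
Under paragraph 3: not a Class-F Operation (paragraph 1)? yes; and the vessel is not propelled by mechanical means? no. So the vessel is not a Registered Vessel.
Under paragraph 12: Registered Vessel (paragraph 3)? no; or the vessel is a pleasure craft? yes. So the vessel is a Provisional Voyage.
Under paragraph 2: not a Provisional Voyage (paragraph 12)? no; and the vessel is registered under the domestic flag? yes. So the vessel is not an Excluded Operation.
Under paragraph 14: the vessel carries dangerous goods? yes; or the master holds a certificate of competency? no. So the vessel is a Listed Voyage.
Under paragraph 6: Listed Voyage (paragraph 14)? yes; and vessel's length overall: 183 m ≥ 203 m? no; and the vessel carries passengers for reward? yes. So the vessel is not a Protected Vessel.
Under paragraph 9: the master holds a certificate of competency? no; and the vessel is engaged in fishing? yes; and vessel's length overall: 183 m ≥ 203 m? no. So the vessel is not an Excluded Ship.
Under paragraph 13: Protected Vessel (paragraph 6)? no; or Excluded Ship (paragraph 9)? no. So the vessel is not a Critical Vessel.
Under paragraph 7: Critical Vessel (paragraph 13)? no; and the vessel is classed with a recognised organisation? yes. So the vessel is not a Tier II Craft.
Under paragraph 5: Tier II Craft (paragraph 7)? no; or the vessel is not a pleasure craft? no. So the vessel is not a Registered Carrier.
Under paragraph 8: the master does not hold a certificate of competency? yes; and not a Registered Carrier (paragraph 5)? yes; and the vessel carries dangerous goods? yes. So the vessel is a Class-T Voyage.
Under paragraph 15: the vessel is engaged in fishing? yes; and not an Excluded Operation (paragraph 2)? yes; and Class-T Voyage (paragraph 8)? yes. So the vessel is a Tier I Craft.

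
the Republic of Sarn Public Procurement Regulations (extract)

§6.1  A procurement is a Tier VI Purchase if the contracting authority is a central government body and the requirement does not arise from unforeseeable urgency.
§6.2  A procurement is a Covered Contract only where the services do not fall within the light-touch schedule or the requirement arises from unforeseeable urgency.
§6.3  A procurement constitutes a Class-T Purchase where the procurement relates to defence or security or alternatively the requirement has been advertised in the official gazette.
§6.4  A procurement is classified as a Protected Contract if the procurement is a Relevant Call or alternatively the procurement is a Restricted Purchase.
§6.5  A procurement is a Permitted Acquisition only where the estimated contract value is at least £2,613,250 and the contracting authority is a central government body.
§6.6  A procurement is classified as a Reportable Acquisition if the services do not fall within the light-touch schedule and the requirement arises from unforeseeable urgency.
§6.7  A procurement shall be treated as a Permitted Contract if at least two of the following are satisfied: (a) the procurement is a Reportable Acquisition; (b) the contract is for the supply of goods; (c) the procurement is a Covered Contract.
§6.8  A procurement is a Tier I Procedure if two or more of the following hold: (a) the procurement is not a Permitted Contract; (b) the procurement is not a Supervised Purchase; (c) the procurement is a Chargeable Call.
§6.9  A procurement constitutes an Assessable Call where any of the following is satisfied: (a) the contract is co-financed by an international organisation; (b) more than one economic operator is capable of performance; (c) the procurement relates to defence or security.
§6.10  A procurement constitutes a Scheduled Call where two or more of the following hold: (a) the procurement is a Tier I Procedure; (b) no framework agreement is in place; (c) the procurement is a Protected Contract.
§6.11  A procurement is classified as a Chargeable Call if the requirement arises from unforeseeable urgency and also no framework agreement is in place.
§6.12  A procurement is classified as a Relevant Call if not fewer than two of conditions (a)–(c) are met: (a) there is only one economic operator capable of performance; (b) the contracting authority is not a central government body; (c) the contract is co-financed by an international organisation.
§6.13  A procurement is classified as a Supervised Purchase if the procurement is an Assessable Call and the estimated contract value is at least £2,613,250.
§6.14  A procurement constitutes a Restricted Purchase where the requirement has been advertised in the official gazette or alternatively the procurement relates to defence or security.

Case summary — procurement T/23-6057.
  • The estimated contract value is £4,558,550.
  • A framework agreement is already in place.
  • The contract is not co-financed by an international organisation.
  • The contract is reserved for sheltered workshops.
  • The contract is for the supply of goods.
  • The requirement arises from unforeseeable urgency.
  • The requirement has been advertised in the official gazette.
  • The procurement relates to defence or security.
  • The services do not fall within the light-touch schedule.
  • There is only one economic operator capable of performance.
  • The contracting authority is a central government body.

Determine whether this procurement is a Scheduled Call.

Under §6.6: the services do not fall within the light-touch schedule? yes; and the requirement arises from unforeseeable urgency? yes. So the procurement is a Reportable Acquisition.
Under §6.2: the services do not fall within the light-touch schedule? yes; or the requirement arises from unforeseeable urgency? yes. So the procurement is a Covered Contract.
Under §6.7: Reportable Acquisition (§6.6)? yes; the contract is for the supply of goods? yes; Covered Contract (§6.2)? yes — 3 of 3 hold (need ≥2) → satisfied.
Under §6.9: the contract is co-financed by an international organisation? no; or more than one economic operator is capable of performance? no; or the procurement relates to defence or security? yes. So the procurement is an Assessable Call.
Under §6.13: Assessable Call (§6.9)? yes; and estimated contract value: £4,558,550 ≥ £2,613,250? yes. So the procurement is a Supervised Purchase.
Under §6.11: the requirement arises from unforeseeable urgency? yes; and no framework agreement is in place? no. So the procurement is not a Chargeable Call.
Under §6.8: not a Permitted Contract (§6.7)? no; not a Supervised Purchase (§6.13)? no; Chargeable Call (§6.11)? no — 0 of 3 hold (need ≥2) → not satisfied.
Under §6.12: there is only one economic operator capable of performance? yes; the contracting authority is not a central government body? no; the contract is co-financed by an international organisation? no — 1 of 3 hold (need ≥2) → not satisfied.
Under §6.14: the requirement has been advertised in the official gazette? yes; or the procurement relates to defence or security? yes. So the procurement is a Restricted Purchase.
Under §6.4: Relevant Call (§6.12)? no; or Restricted Purchase (§6.14)? yes. So the procurement is a Protected Contract.
Under §6.10: Tier I Procedure (§6.8)? no; no framework agreement is in place? no; Protected Contract (§6.4)? yes — 1 of 3 hold (need ≥2) → not satisfied.

No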